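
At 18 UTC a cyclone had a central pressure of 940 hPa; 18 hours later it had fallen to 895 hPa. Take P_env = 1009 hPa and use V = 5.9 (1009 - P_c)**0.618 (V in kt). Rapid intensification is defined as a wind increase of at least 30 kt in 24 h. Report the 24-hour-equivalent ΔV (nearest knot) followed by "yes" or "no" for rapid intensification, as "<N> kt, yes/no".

39 kt, yes

V₁: ΔP = 69, V ≈ 5.9 × 69^0.618 ≈ 80.77 kt.
V₂: ΔP = 114, V ≈ 5.9 × 114^0.618 ≈ 110.16 kt.
ΔV over 18 h = 29.39 kt → 24 h equivalent = 29.39 × 24/18 ≈ 39.19 kt.
39 kt ≥ 30 kt ⇒ rapid intensification.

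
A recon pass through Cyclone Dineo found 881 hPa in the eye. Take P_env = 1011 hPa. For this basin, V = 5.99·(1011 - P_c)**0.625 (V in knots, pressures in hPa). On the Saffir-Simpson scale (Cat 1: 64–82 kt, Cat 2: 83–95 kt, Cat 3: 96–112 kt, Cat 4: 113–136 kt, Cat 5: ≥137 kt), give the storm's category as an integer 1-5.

ΔP = 1011 − 881 = 130 hPa.
V ≈ 5.99 × 130^0.625 = 5.99 × 20.95 ≈ 125 kt.
125 kt falls in the Category 4 band.

4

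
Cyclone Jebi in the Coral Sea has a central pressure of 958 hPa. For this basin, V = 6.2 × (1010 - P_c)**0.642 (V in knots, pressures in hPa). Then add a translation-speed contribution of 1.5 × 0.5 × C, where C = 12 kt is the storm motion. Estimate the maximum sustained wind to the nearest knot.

ΔP = 1010 − 958 = 52 hPa.
52^0.642 ≈ 12.638.
V ≈ 6.2 × 12.638 ≈ 78.4 kt.
Translation term: 1.5 × 0.5 × 12 = 9 kt.
Corrected V ≈ 87.4 kt → 87 kt.

87 kt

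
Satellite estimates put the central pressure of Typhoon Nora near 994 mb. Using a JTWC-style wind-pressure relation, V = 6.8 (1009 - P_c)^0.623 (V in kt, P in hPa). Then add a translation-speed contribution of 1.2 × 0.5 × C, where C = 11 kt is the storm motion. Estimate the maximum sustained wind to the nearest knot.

ΔP = 1009 − 994 = 15 mb.
15^0.623 ≈ 5.404.
V ≈ 6.8 × 5.404 ≈ 36.7 kt.
Translation term: 1.2 × 0.5 × 11 = 6.6 kt.
Corrected V ≈ 43.3 kt → 43 kt.

43 kt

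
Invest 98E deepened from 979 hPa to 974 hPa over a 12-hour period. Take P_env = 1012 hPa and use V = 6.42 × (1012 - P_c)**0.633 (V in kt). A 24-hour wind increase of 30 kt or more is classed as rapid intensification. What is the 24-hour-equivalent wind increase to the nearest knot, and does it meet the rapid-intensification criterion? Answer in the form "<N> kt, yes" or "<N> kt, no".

11 kt, no

V₁: ΔP = 33, V ≈ 6.42 × 33^0.633 ≈ 58.72 kt.
V₂: ΔP = 38, V ≈ 6.42 × 38^0.633 ≈ 64.20 kt.
ΔV over 12 h = 5.48 kt → 24 h equivalent = 5.48 × 24/12 ≈ 10.96 kt.
11 kt < 30 kt ⇒ not rapid intensification.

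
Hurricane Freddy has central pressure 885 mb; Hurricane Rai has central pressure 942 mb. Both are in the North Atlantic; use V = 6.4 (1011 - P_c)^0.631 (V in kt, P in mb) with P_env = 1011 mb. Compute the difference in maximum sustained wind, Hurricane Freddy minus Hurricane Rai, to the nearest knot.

Hurricane Freddy: ΔP = 126; V ≈ 6.4 × 126^0.631 ≈ 135.37 kt.
Hurricane Rai: ΔP = 69; V ≈ 6.4 × 69^0.631 ≈ 92.58 kt.
Difference ≈ 135.37 − 92.58 = 42.79 → 43 kt.

43 kt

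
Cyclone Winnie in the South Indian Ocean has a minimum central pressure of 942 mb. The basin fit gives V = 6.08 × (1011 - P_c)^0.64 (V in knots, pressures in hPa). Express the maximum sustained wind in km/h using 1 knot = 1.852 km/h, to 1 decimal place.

ΔP = 1011 − 942 = 69 mb.
V ≈ 6.08 × 69^0.64 = 6.08 × 15.027 ≈ 91.362 kt.
91.362 × 1.852 ≈ 169.20 km/h → 169.2 km/h.

169.2 km/h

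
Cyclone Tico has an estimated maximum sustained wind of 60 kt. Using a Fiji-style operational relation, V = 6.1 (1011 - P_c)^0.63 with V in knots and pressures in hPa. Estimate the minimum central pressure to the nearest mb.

ΔP = (V / 6.1)^(1/0.63) = (60/6.1)^1.587.
60/6.1 = 9.836; 9.836^1.587 ≈ 37.66 mb.
P_c = 1011 − 37.66 = 973.34 ≈ 973 mb.

973 mb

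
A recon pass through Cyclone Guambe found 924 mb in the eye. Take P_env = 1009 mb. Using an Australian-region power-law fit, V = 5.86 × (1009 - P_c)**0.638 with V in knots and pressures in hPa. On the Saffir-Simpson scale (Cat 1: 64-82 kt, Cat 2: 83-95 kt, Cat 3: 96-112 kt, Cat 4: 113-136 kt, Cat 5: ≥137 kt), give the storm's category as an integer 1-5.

3

ΔP = 1009 − 924 = 85 mb.
V ≈ 5.86 × 85^0.638 = 5.86 × 17.02 ≈ 100 kt.
100 kt falls in the Category 3 band.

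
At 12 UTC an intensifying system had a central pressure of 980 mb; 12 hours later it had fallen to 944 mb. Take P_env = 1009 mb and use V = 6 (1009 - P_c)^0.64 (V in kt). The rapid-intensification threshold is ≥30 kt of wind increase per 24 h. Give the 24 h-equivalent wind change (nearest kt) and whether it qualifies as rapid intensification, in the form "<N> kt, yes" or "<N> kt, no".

70 kt, yes

V₁: ΔP = 29, V ≈ 6 × 29^0.64 ≈ 51.77 kt.
V₂: ΔP = 65, V ≈ 6 × 65^0.64 ≈ 86.78 kt.
ΔV over 12 h = 35.01 kt → 24 h equivalent = 35.01 × 24/12 ≈ 70.02 kt.
70 kt ≥ 30 kt ⇒ rapid intensification.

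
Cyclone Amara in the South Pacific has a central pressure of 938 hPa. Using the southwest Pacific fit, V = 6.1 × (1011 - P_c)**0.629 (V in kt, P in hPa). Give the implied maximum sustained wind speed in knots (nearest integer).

ΔP = 1011 − 938 = 73 hPa.
73^0.629 ≈ 14.860.
V ≈ 6.1 × 14.860 ≈ 90.6 kt.

91 kt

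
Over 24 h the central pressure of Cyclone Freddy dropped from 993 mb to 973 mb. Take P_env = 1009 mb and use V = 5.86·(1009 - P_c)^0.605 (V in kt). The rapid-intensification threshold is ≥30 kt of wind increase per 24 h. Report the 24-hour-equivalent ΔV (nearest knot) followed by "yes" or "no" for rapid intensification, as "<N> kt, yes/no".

V₁: ΔP = 16, V ≈ 5.86 × 16^0.605 ≈ 31.36 kt.
V₂: ΔP = 36, V ≈ 5.86 × 36^0.605 ≈ 51.22 kt.
ΔV over 24 h = 19.86 kt → 24 h equivalent = 19.86 × 24/24 ≈ 19.86 kt.
20 kt < 30 kt ⇒ not rapid intensification.

20 kt, no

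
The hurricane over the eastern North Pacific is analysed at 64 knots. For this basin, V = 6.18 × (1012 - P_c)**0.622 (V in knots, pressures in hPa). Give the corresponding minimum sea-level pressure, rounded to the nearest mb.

ΔP = (V / 6.18)^(1/0.622) = (64/6.18)^1.608.
64/6.18 = 10.356; 10.356^1.608 ≈ 42.87 mb.
P_c = 1012 − 42.87 = 969.13 ≈ 969 mb.

969 mb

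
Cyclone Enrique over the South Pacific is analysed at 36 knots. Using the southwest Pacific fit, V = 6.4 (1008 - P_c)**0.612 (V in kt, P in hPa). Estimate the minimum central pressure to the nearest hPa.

ΔP = (V / 6.4)^(1/0.612) = (36/6.4)^1.634.
36/6.4 = 5.625; 5.625^1.634 ≈ 16.81 hPa.
P_c = 1008 − 16.81 = 991.19 ≈ 991 hPa.

991 hPa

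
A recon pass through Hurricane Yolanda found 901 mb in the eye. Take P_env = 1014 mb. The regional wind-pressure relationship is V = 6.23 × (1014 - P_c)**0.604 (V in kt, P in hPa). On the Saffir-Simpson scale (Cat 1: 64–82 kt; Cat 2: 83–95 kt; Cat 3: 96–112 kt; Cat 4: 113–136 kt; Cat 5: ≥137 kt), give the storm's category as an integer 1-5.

3

ΔP = 1014 − 901 = 113 mb.
V ≈ 6.23 × 113^0.604 = 6.23 × 17.38 ≈ 108 kt.
108 kt falls in the Category 3 band.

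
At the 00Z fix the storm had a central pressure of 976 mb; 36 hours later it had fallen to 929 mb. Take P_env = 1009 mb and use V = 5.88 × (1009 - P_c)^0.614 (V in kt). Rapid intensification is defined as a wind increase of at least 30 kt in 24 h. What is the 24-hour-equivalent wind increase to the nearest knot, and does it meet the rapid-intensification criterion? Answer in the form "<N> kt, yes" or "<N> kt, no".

V₁: ΔP = 33, V ≈ 5.88 × 33^0.614 ≈ 50.32 kt.
V₂: ΔP = 80, V ≈ 5.88 × 80^0.614 ≈ 86.67 kt.
ΔV over 36 h = 36.35 kt → 24 h equivalent = 36.35 × 24/36 ≈ 24.23 kt.
24 kt < 30 kt ⇒ not rapid intensification.

24 kt, no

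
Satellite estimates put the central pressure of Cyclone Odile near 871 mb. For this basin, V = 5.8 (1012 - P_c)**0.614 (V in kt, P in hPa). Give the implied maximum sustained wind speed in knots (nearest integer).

121 kt

ΔP = 1012 − 871 = 141 mb.
141^0.614 ≈ 20.875.
V ≈ 5.8 × 20.875 ≈ 121.1 kt.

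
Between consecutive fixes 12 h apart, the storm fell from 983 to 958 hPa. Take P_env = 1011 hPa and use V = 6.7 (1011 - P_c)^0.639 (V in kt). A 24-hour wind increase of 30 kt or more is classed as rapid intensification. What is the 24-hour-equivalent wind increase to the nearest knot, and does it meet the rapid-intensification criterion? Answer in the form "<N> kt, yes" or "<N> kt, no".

57 kt, yes

V₁: ΔP = 28, V ≈ 6.7 × 28^0.639 ≈ 56.34 kt.
V₂: ΔP = 53, V ≈ 6.7 × 53^0.639 ≈ 84.70 kt.
ΔV over 12 h = 28.36 kt → 24 h equivalent = 28.36 × 24/12 ≈ 56.72 kt.
57 kt ≥ 30 kt ⇒ rapid intensification.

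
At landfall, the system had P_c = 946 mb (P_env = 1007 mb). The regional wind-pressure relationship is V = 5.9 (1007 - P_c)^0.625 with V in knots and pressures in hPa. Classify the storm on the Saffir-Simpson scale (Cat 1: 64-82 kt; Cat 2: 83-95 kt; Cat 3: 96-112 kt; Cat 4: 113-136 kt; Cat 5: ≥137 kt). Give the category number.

1

ΔP = 1007 − 946 = 61 mb.
V ≈ 5.9 × 61^0.625 = 5.9 × 13.06 ≈ 77 kt.
77 kt falls in the Category 1 band.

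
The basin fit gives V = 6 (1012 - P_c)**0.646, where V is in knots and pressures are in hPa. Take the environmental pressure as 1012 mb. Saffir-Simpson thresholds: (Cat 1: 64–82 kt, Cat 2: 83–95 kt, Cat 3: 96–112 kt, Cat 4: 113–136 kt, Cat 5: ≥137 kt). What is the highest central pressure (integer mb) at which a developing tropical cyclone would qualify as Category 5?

Category 5 begins at V = 137 kt.
Required ΔP = (137/6)^(1/0.646) = 22.833^1.548 ≈ 126.78 mb.
P_c ≤ 1012 − 126.78 = 885.22, so the highest integer P_c is 885 mb.

885 mb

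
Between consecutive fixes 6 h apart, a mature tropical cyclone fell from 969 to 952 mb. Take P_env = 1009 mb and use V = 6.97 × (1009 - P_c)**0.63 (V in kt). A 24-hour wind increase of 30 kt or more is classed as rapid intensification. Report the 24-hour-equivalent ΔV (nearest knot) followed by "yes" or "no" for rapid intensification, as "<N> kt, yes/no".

71 kt, yes

V₁: ΔP = 40, V ≈ 6.97 × 40^0.63 ≈ 71.21 kt.
V₂: ΔP = 57, V ≈ 6.97 × 57^0.63 ≈ 89.01 kt.
ΔV over 6 h = 17.80 kt → 24 h equivalent = 17.80 × 24/6 ≈ 71.20 kt.
71 kt ≥ 30 kt ⇒ rapid intensification.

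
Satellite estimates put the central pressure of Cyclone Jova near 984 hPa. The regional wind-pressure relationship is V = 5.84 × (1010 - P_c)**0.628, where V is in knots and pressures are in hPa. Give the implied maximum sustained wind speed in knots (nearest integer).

ΔP = 1010 − 984 = 26 hPa.
26^0.628 ≈ 7.738.
V ≈ 5.84 × 7.738 ≈ 45.2 kt.

45 kt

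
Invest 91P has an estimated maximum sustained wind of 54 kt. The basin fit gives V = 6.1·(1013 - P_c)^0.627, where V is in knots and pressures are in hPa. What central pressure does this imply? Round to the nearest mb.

ΔP = (V / 6.1)^(1/0.627) = (54/6.1)^1.595.
54/6.1 = 8.852; 8.852^1.595 ≈ 32.39 mb.
P_c = 1013 − 32.39 = 980.61 ≈ 981 mb.

981 mb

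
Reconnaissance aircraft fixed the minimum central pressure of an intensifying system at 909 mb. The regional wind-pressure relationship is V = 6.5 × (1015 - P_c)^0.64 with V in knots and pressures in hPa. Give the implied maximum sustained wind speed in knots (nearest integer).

129 kt

ΔP = 1015 − 909 = 106 mb.
106^0.64 ≈ 19.779.
V ≈ 6.5 × 19.779 ≈ 128.6 kt.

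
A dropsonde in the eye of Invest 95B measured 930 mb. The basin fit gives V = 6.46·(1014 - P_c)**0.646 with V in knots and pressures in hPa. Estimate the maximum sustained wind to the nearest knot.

ΔP = 1014 − 930 = 84 mb.
84^0.646 ≈ 17.502.
V ≈ 6.46 × 17.502 ≈ 113.1 kt.

113 kt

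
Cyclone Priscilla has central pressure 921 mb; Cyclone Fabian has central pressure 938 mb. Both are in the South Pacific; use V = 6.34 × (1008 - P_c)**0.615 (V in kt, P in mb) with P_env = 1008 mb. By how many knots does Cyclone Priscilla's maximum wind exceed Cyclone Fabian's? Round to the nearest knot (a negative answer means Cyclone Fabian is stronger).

Cyclone Priscilla: ΔP = 87; V ≈ 6.34 × 87^0.615 ≈ 98.83 kt.
Cyclone Fabian: ΔP = 70; V ≈ 6.34 × 70^0.615 ≈ 86.46 kt.
Difference ≈ 98.83 − 86.46 = 12.37 → 12 kt.

12 kt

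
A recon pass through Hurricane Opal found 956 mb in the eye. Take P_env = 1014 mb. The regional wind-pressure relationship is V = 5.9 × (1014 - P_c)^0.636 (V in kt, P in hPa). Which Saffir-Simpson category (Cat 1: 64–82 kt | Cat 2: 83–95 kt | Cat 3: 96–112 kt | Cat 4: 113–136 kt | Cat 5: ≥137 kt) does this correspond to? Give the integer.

ΔP = 1014 − 956 = 58 mb.
V ≈ 5.9 × 58^0.636 = 5.9 × 13.23 ≈ 78 kt.
78 kt falls in the Category 1 band.

1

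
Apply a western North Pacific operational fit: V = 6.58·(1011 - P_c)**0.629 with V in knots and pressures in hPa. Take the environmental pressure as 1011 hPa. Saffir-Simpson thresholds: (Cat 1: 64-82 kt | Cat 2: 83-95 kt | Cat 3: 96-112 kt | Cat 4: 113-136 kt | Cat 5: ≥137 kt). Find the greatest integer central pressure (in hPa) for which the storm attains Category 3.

Category 3 begins at V = 96 kt.
Required ΔP = (96/6.58)^(1/0.629) = 14.590^1.590 ≈ 70.90 hPa.
P_c ≤ 1011 − 70.90 = 940.10, so the highest integer P_c is 940 hPa.

940 hPa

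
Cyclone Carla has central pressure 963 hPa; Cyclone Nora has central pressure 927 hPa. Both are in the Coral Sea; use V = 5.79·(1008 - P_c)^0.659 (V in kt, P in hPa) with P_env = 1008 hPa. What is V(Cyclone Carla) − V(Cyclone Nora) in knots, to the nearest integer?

-34 kt

Cyclone Carla: ΔP = 45; V ≈ 5.79 × 45^0.659 ≈ 71.15 kt.
Cyclone Nora: ΔP = 81; V ≈ 5.79 × 81^0.659 ≈ 104.80 kt.
Difference ≈ 71.15 − 104.80 = -33.65 → -34 kt.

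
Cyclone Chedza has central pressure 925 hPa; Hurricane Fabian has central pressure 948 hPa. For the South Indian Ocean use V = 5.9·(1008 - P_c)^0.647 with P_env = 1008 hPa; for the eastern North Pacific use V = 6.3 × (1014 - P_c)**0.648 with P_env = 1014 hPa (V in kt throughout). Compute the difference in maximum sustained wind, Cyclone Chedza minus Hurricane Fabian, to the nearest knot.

8 kt

Cyclone Chedza: ΔP = 83; V ≈ 5.9 × 83^0.647 ≈ 102.92 kt.
Hurricane Fabian: ΔP = 66; V ≈ 6.3 × 66^0.648 ≈ 95.15 kt.
Difference ≈ 102.92 − 95.15 = 7.77 → 8 kt.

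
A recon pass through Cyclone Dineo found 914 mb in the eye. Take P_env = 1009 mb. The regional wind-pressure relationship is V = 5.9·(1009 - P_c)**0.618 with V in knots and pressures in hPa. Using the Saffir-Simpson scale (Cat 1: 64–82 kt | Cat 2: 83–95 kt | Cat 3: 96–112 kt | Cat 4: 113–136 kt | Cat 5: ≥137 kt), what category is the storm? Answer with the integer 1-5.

ΔP = 1009 − 914 = 95 mb.
V ≈ 5.9 × 95^0.618 = 5.9 × 16.68 ≈ 98 kt.
98 kt falls in the Category 3 band.

3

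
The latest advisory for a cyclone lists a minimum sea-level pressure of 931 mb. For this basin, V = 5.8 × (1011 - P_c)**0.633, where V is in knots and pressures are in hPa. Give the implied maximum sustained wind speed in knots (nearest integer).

ΔP = 1011 − 931 = 80 mb.
80^0.633 ≈ 16.020.
V ≈ 5.8 × 16.020 ≈ 92.9 kt.

93 kt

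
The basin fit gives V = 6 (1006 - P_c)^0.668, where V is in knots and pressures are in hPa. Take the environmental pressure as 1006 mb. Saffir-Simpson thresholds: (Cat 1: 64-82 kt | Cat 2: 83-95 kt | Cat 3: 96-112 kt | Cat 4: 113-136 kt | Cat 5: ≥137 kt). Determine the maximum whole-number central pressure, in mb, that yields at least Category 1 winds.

Category 1 begins at V = 64 kt.
Required ΔP = (64/6)^(1/0.668) = 10.667^1.497 ≈ 34.59 mb.
P_c ≤ 1006 − 34.59 = 971.41, so the highest integer P_c is 971 mb.

971 mb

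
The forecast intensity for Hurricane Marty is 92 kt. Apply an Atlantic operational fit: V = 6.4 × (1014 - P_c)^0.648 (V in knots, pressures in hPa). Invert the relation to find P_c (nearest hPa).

ΔP = (V / 6.4)^(1/0.648) = (92/6.4)^1.543.
92/6.4 = 14.375; 14.375^1.543 ≈ 61.15 hPa.
P_c = 1014 − 61.15 = 952.85 ≈ 953 hPa.

953 hPa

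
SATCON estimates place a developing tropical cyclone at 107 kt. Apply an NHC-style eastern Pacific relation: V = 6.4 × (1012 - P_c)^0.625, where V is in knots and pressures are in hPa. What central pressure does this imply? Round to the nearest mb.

ΔP = (V / 6.4)^(1/0.625) = (107/6.4)^1.600.
107/6.4 = 16.719; 16.719^1.600 ≈ 90.60 mb.
P_c = 1012 − 90.60 = 921.40 ≈ 921 mb.

921 mb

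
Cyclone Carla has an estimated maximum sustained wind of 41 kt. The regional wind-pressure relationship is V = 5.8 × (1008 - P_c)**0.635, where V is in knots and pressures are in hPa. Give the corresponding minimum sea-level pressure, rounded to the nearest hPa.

986 hPa

ΔP = (V / 5.8)^(1/0.635) = (41/5.8)^1.575.
41/5.8 = 7.069; 7.069^1.575 ≈ 21.76 hPa.
P_c = 1008 − 21.76 = 986.24 ≈ 986 hPa.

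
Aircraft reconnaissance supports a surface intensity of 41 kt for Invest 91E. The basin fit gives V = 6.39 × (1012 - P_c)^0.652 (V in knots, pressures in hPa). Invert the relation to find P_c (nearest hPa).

995 hPa

ΔP = (V / 6.39)^(1/0.652) = (41/6.39)^1.534.
41/6.39 = 6.416; 6.416^1.534 ≈ 17.30 hPa.
P_c = 1012 − 17.30 = 994.70 ≈ 995 hPa.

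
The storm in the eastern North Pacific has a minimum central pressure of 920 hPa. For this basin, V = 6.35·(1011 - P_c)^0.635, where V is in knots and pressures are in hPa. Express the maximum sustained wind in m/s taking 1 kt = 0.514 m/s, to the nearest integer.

57 m/s

ΔP = 1011 − 920 = 91 hPa.
V ≈ 6.35 × 91^0.635 = 6.35 × 17.538 ≈ 111.369 kt.
111.369 × 0.514 ≈ 57.24 m/s → 57 m/s.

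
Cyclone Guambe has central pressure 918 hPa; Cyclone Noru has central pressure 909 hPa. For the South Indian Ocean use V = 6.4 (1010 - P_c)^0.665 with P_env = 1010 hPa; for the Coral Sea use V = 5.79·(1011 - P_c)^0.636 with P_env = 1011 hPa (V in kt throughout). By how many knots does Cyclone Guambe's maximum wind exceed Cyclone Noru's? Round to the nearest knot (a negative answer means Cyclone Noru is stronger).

Cyclone Guambe: ΔP = 92; V ≈ 6.4 × 92^0.665 ≈ 129.45 kt.
Cyclone Noru: ΔP = 102; V ≈ 5.79 × 102^0.636 ≈ 109.69 kt.
Difference ≈ 129.45 − 109.69 = 19.76 → 20 kt.

20 kt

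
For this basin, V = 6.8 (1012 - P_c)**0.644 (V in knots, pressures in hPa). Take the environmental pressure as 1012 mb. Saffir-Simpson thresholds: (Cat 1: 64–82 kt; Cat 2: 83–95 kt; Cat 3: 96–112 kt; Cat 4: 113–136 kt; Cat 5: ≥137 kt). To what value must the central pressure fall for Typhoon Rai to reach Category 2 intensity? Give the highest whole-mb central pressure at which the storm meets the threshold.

Category 2 begins at V = 83 kt.
Required ΔP = (83/6.8)^(1/0.644) = 12.206^1.553 ≈ 48.67 mb.
P_c ≤ 1012 − 48.67 = 963.33, so the highest integer P_c is 963 mb.

963 mb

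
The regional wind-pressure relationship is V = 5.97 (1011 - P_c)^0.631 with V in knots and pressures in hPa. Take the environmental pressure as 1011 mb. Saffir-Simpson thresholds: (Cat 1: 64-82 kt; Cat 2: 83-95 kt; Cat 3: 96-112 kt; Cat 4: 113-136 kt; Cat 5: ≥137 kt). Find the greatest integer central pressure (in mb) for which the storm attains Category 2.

Category 2 begins at V = 83 kt.
Required ΔP = (83/5.97)^(1/0.631) = 13.903^1.585 ≈ 64.80 mb.
P_c ≤ 1011 − 64.80 = 946.20, so the highest integer P_c is 946 mb.

946 mb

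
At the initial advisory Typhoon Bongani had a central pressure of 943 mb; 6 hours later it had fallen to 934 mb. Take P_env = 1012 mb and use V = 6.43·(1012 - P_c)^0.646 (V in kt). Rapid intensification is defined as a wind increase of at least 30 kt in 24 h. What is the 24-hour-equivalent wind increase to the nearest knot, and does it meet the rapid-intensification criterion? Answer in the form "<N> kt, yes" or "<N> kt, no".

V₁: ΔP = 69, V ≈ 6.43 × 69^0.646 ≈ 99.11 kt.
V₂: ΔP = 78, V ≈ 6.43 × 78^0.646 ≈ 107.28 kt.
ΔV over 6 h = 8.17 kt → 24 h equivalent = 8.17 × 24/6 ≈ 32.68 kt.
33 kt ≥ 30 kt ⇒ rapid intensification.

33 kt, yes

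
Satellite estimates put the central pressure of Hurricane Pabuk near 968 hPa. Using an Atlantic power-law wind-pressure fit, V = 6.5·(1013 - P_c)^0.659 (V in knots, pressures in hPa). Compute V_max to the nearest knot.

ΔP = 1013 − 968 = 45 hPa.
45^0.659 ≈ 12.288.
V ≈ 6.5 × 12.288 ≈ 79.9 kt.

80 kt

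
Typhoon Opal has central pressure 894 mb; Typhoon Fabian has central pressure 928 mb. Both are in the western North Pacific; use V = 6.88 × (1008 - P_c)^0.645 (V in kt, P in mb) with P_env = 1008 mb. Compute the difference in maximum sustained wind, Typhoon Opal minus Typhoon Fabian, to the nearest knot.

30 kt

Typhoon Opal: ΔP = 114; V ≈ 6.88 × 114^0.645 ≈ 145.98 kt.
Typhoon Fabian: ΔP = 80; V ≈ 6.88 × 80^0.645 ≈ 116.17 kt.
Difference ≈ 145.98 − 116.17 = 29.81 → 30 kt.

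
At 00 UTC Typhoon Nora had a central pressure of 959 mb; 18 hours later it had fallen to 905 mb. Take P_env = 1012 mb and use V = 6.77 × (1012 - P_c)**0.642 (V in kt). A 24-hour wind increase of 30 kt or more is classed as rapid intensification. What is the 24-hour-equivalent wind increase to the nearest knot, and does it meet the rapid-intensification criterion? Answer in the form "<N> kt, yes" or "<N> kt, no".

V₁: ΔP = 53, V ≈ 6.77 × 53^0.642 ≈ 86.61 kt.
V₂: ΔP = 107, V ≈ 6.77 × 107^0.642 ≈ 135.97 kt.
ΔV over 18 h = 49.36 kt → 24 h equivalent = 49.36 × 24/18 ≈ 65.81 kt.
66 kt ≥ 30 kt ⇒ rapid intensification.

66 kt, yes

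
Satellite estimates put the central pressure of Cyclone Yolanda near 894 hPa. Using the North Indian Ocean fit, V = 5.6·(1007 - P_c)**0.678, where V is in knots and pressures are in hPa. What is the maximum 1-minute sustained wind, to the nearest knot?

138 kt

ΔP = 1007 − 894 = 113 hPa.
113^0.678 ≈ 24.660.
V ≈ 5.6 × 24.660 ≈ 138.1 kt.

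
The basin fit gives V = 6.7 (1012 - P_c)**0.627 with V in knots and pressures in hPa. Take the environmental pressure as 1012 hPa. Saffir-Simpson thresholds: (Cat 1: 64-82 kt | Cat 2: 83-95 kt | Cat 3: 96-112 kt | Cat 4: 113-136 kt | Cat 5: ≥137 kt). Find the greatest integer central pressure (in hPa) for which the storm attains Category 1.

Category 1 begins at V = 64 kt.
Required ΔP = (64/6.7)^(1/0.627) = 9.552^1.595 ≈ 36.57 hPa.
P_c ≤ 1012 − 36.57 = 975.43, so the highest integer P_c is 975 hPa.

975 hPa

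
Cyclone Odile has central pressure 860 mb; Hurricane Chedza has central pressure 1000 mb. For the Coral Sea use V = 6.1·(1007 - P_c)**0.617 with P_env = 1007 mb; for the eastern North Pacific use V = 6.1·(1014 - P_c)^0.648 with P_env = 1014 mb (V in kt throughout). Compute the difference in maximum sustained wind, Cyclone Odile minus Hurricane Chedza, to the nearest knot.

99 kt

Cyclone Odile: ΔP = 147; V ≈ 6.1 × 147^0.617 ≈ 132.61 kt.
Hurricane Chedza: ΔP = 14; V ≈ 6.1 × 14^0.648 ≈ 33.73 kt.
Difference ≈ 132.61 − 33.73 = 98.88 → 99 kt.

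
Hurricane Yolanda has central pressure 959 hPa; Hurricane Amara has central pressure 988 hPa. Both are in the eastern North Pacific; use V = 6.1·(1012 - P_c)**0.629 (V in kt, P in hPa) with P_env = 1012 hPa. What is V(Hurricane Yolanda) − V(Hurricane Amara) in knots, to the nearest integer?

Hurricane Yolanda: ΔP = 53; V ≈ 6.1 × 53^0.629 ≈ 74.11 kt.
Hurricane Amara: ΔP = 24; V ≈ 6.1 × 24^0.629 ≈ 45.03 kt.
Difference ≈ 74.11 − 45.03 = 29.08 → 29 kt.

29 kt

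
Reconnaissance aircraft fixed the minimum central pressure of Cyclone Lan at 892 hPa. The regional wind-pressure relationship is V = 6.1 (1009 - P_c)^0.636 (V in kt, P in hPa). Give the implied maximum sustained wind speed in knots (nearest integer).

ΔP = 1009 − 892 = 117 hPa.
117^0.636 ≈ 20.671.
V ≈ 6.1 × 20.671 ≈ 126.1 kt.

126 kt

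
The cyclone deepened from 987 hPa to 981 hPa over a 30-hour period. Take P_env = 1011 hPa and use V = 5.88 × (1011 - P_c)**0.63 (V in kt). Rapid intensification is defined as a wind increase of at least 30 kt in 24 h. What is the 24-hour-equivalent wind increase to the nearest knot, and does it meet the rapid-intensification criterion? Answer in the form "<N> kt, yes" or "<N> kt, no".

V₁: ΔP = 24, V ≈ 5.88 × 24^0.63 ≈ 43.54 kt.
V₂: ΔP = 30, V ≈ 5.88 × 30^0.63 ≈ 50.11 kt.
ΔV over 30 h = 6.57 kt → 24 h equivalent = 6.57 × 24/30 ≈ 5.26 kt.
5 kt < 30 kt ⇒ not rapid intensification.

5 kt, no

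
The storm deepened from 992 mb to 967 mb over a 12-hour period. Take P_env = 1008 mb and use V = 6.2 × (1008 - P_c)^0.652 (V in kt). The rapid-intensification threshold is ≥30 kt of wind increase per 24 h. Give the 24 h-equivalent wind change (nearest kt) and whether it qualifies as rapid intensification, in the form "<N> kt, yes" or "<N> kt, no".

V₁: ΔP = 16, V ≈ 6.2 × 16^0.652 ≈ 37.80 kt.
V₂: ΔP = 41, V ≈ 6.2 × 41^0.652 ≈ 69.81 kt.
ΔV over 12 h = 32.01 kt → 24 h equivalent = 32.01 × 24/12 ≈ 64.02 kt.
64 kt ≥ 30 kt ⇒ rapid intensification.

64 kt, yes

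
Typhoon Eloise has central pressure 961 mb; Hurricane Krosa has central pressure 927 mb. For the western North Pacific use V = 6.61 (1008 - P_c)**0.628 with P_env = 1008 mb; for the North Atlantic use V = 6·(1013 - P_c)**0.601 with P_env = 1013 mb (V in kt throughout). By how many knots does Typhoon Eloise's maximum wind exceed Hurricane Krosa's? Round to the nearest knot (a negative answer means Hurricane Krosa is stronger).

Typhoon Eloise: ΔP = 47; V ≈ 6.61 × 47^0.628 ≈ 74.18 kt.
Hurricane Krosa: ΔP = 86; V ≈ 6 × 86^0.601 ≈ 87.25 kt.
Difference ≈ 74.18 − 87.25 = -13.07 → -13 kt.

-13 kt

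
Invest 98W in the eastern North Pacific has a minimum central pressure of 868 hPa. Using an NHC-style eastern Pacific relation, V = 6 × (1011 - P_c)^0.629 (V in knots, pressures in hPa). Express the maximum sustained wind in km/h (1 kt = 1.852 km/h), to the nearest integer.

ΔP = 1011 − 868 = 143 hPa.
V ≈ 6 × 143^0.629 = 6 × 22.683 ≈ 136.100 kt.
136.100 × 1.852 ≈ 252.06 km/h → 252 km/h.

252 km/h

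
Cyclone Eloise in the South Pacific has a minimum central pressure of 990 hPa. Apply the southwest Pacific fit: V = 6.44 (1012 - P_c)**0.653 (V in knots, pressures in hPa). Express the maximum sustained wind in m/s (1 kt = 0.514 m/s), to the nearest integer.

25 m/s

ΔP = 1012 − 990 = 22 hPa.
V ≈ 6.44 × 22^0.653 = 6.44 × 7.527 ≈ 48.472 kt.
48.472 × 0.514 ≈ 24.91 m/s → 25 m/s.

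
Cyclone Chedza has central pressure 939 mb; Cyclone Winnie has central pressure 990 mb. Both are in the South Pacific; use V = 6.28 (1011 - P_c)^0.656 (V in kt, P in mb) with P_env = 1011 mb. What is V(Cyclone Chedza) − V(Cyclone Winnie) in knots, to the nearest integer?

58 kt

Cyclone Chedza: ΔP = 72; V ≈ 6.28 × 72^0.656 ≈ 103.84 kt.
Cyclone Winnie: ΔP = 21; V ≈ 6.28 × 21^0.656 ≈ 46.27 kt.
Difference ≈ 103.84 − 46.27 = 57.57 → 58 kt.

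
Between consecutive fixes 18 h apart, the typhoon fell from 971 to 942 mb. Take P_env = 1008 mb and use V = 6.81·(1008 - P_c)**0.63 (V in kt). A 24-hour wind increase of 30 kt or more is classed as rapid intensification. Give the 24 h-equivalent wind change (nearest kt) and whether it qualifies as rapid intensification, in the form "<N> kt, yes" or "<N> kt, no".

V₁: ΔP = 37, V ≈ 6.81 × 37^0.63 ≈ 66.24 kt.
V₂: ΔP = 66, V ≈ 6.81 × 66^0.63 ≈ 95.38 kt.
ΔV over 18 h = 29.14 kt → 24 h equivalent = 29.14 × 24/18 ≈ 38.85 kt.
39 kt ≥ 30 kt ⇒ rapid intensification.

39 kt, yes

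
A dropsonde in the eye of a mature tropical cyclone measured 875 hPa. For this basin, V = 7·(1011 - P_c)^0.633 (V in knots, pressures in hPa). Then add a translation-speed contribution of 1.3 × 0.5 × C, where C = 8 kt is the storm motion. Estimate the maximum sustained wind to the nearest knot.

162 kt

ΔP = 1011 − 875 = 136 hPa.
136^0.633 ≈ 22.415.
V ≈ 7 × 22.415 ≈ 156.9 kt.
Translation term: 1.3 × 0.5 × 8 = 5.2 kt.
Corrected V ≈ 162.1 kt → 162 kt.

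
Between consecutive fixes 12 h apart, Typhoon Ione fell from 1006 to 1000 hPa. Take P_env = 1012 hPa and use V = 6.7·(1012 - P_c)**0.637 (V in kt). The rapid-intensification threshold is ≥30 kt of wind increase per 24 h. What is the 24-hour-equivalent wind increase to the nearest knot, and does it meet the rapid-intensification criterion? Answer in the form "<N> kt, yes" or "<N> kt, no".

V₁: ΔP = 6, V ≈ 6.7 × 6^0.637 ≈ 20.98 kt.
V₂: ΔP = 12, V ≈ 6.7 × 12^0.637 ≈ 32.62 kt.
ΔV over 12 h = 11.64 kt → 24 h equivalent = 11.64 × 24/12 ≈ 23.28 kt.
23 kt < 30 kt ⇒ not rapid intensification.

23 kt, no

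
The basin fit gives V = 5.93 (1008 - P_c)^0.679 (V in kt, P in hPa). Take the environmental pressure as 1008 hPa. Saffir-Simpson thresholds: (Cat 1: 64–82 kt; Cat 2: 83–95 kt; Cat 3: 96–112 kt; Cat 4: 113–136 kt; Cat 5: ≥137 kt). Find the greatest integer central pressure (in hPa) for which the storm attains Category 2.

Category 2 begins at V = 83 kt.
Required ΔP = (83/5.93)^(1/0.679) = 13.997^1.473 ≈ 48.73 hPa.
P_c ≤ 1008 − 48.73 = 959.27, so the highest integer P_c is 959 hPa.

959 hPa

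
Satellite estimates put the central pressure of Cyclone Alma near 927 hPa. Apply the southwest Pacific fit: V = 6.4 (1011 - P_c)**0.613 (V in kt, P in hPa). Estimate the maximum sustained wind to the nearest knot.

ΔP = 1011 − 927 = 84 hPa.
84^0.613 ≈ 15.121.
V ≈ 6.4 × 15.121 ≈ 96.8 kt.

97 kt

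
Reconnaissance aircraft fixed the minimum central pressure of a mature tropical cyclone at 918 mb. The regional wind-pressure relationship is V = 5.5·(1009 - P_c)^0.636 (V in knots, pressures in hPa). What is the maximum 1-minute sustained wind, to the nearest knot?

97 kt

ΔP = 1009 − 918 = 91 mb.
91^0.636 ≈ 17.618.
V ≈ 5.5 × 17.618 ≈ 96.9 kt.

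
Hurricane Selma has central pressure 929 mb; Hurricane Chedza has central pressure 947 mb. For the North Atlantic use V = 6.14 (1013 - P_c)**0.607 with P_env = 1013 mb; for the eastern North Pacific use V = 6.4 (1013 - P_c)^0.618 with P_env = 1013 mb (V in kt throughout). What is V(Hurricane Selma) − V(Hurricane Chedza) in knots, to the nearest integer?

Hurricane Selma: ΔP = 84; V ≈ 6.14 × 84^0.607 ≈ 90.41 kt.
Hurricane Chedza: ΔP = 66; V ≈ 6.4 × 66^0.618 ≈ 85.24 kt.
Difference ≈ 90.41 − 85.24 = 5.17 → 5 kt.

5 kt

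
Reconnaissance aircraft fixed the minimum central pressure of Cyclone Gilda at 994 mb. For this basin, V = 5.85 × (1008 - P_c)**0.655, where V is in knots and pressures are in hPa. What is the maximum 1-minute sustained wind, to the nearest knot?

33 kt

ΔP = 1008 − 994 = 14 mb.
14^0.655 ≈ 5.633.
V ≈ 5.85 × 5.633 ≈ 33.0 kt.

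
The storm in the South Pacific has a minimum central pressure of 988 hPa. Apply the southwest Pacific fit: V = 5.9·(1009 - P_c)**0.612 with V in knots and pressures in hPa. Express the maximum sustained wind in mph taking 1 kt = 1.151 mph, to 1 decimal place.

ΔP = 1009 − 988 = 21 hPa.
V ≈ 5.9 × 21^0.612 = 5.9 × 6.445 ≈ 38.023 kt.
38.023 × 1.151 ≈ 43.76 mph → 43.8 mph.

43.8 mph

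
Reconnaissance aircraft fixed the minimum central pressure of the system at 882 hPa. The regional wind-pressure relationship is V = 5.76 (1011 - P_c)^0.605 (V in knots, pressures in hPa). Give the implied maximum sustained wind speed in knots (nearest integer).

ΔP = 1011 − 882 = 129 hPa.
129^0.605 ≈ 18.919.
V ≈ 5.76 × 18.919 ≈ 109.0 kt.

109 kt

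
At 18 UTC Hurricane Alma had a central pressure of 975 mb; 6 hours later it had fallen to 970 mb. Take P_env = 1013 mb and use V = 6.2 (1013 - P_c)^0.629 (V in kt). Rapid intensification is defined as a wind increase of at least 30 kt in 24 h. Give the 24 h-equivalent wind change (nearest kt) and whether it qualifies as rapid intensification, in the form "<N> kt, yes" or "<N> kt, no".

20 kt, no

V₁: ΔP = 38, V ≈ 6.2 × 38^0.629 ≈ 61.10 kt.
V₂: ΔP = 43, V ≈ 6.2 × 43^0.629 ≈ 66.05 kt.
ΔV over 6 h = 4.95 kt → 24 h equivalent = 4.95 × 24/6 ≈ 19.80 kt.
20 kt < 30 kt ⇒ not rapid intensification.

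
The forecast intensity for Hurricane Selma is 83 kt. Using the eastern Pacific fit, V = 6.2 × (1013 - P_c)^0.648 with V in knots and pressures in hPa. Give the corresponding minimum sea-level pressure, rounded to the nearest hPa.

ΔP = (V / 6.2)^(1/0.648) = (83/6.2)^1.543.
83/6.2 = 13.387; 13.387^1.543 ≈ 54.79 hPa.
P_c = 1013 − 54.79 = 958.21 ≈ 958 hPa.

958 hPa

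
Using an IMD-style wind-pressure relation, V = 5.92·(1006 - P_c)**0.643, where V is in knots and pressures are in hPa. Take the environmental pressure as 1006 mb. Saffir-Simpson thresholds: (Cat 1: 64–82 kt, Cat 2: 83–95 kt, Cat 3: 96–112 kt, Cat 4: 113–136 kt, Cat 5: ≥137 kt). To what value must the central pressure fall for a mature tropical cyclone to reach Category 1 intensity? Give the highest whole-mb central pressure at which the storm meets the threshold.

Category 1 begins at V = 64 kt.
Required ΔP = (64/5.92)^(1/0.643) = 10.811^1.555 ≈ 40.54 mb.
P_c ≤ 1006 − 40.54 = 965.46, so the highest integer P_c is 965 mb.

965 mb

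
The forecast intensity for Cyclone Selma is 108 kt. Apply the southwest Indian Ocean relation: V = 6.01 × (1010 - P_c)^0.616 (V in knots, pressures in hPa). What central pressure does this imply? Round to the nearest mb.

901 mb

ΔP = (V / 6.01)^(1/0.616) = (108/6.01)^1.623.
108/6.01 = 17.970; 17.970^1.623 ≈ 108.79 mb.
P_c = 1010 − 108.79 = 901.21 ≈ 901 mb.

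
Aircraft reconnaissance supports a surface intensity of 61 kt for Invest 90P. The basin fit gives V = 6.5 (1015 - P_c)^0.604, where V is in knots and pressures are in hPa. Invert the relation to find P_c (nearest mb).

974 mb

ΔP = (V / 6.5)^(1/0.604) = (61/6.5)^1.656.
61/6.5 = 9.385; 9.385^1.656 ≈ 40.73 mb.
P_c = 1015 − 40.73 = 974.27 ≈ 974 mb.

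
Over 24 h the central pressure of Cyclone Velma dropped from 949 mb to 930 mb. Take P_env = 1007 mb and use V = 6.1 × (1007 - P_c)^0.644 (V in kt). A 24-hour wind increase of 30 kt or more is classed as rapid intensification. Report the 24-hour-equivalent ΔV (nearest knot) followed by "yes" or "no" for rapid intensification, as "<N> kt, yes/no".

V₁: ΔP = 58, V ≈ 6.1 × 58^0.644 ≈ 83.36 kt.
V₂: ΔP = 77, V ≈ 6.1 × 77^0.644 ≈ 100.05 kt.
ΔV over 24 h = 16.69 kt → 24 h equivalent = 16.69 × 24/24 ≈ 16.69 kt.
17 kt < 30 kt ⇒ not rapid intensification.

17 kt, no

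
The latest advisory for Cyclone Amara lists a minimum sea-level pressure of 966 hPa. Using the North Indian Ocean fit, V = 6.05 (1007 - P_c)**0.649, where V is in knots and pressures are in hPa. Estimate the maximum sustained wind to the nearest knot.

ΔP = 1007 − 966 = 41 hPa.
41^0.649 ≈ 11.135.
V ≈ 6.05 × 11.135 ≈ 67.4 kt.

67 kt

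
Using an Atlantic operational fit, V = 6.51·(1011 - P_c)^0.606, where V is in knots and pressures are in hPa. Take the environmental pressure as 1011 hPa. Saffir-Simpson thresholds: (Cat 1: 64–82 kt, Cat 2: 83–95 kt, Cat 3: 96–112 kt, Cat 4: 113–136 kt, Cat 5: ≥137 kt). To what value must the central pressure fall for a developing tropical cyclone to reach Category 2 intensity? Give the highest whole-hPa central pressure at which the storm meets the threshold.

944 hPa

Category 2 begins at V = 83 kt.
Required ΔP = (83/6.51)^(1/0.606) = 12.750^1.650 ≈ 66.72 hPa.
P_c ≤ 1011 − 66.72 = 944.28, so the highest integer P_c is 944 hPa.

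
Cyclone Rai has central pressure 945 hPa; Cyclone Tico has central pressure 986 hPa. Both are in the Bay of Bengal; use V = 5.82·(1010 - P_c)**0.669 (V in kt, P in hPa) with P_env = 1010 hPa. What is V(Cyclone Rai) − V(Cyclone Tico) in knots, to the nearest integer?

Cyclone Rai: ΔP = 65; V ≈ 5.82 × 65^0.669 ≈ 95.01 kt.
Cyclone Tico: ΔP = 24; V ≈ 5.82 × 24^0.669 ≈ 48.78 kt.
Difference ≈ 95.01 − 48.78 = 46.23 → 46 kt.

46 kt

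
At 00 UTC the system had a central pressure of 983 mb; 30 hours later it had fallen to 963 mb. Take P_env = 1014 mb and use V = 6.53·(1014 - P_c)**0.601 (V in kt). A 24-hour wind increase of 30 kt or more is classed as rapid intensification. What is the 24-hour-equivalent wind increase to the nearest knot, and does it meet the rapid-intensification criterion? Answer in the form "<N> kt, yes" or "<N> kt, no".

14 kt, no

V₁: ΔP = 31, V ≈ 6.53 × 31^0.601 ≈ 51.43 kt.
V₂: ΔP = 51, V ≈ 6.53 × 51^0.601 ≈ 69.37 kt.
ΔV over 30 h = 17.94 kt → 24 h equivalent = 17.94 × 24/30 ≈ 14.35 kt.
14 kt < 30 kt ⇒ not rapid intensification.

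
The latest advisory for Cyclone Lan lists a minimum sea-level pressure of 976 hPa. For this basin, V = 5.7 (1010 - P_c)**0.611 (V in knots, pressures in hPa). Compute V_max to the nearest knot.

49 kt

ΔP = 1010 − 976 = 34 hPa.
34^0.611 ≈ 8.624.
V ≈ 5.7 × 8.624 ≈ 49.2 kt.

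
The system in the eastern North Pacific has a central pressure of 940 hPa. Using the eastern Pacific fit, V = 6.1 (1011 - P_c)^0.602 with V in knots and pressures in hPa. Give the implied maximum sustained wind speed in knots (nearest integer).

79 kt

ΔP = 1011 − 940 = 71 hPa.
71^0.602 ≈ 13.015.
V ≈ 6.1 × 13.015 ≈ 79.4 kt.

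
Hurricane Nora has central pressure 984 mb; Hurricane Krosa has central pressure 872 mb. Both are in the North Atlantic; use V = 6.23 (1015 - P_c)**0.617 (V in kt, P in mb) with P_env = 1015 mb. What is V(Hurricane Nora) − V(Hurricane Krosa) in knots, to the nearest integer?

-81 kt

Hurricane Nora: ΔP = 31; V ≈ 6.23 × 31^0.617 ≈ 51.84 kt.
Hurricane Krosa: ΔP = 143; V ≈ 6.23 × 143^0.617 ≈ 133.15 kt.
Difference ≈ 51.84 − 133.15 = -81.31 → -81 kt.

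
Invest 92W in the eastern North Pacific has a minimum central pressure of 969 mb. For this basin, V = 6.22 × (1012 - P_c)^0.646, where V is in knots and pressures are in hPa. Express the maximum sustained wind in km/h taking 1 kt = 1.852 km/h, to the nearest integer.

131 km/h

ΔP = 1012 − 969 = 43 mb.
V ≈ 6.22 × 43^0.646 = 6.22 × 11.356 ≈ 70.634 kt.
70.634 × 1.852 ≈ 130.81 km/h → 131 km/h.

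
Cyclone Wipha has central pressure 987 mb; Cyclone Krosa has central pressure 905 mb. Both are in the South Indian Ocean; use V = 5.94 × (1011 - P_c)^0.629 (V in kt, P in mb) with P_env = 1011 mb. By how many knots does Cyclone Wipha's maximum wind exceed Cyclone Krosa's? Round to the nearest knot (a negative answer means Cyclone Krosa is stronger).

Cyclone Wipha: ΔP = 24; V ≈ 5.94 × 24^0.629 ≈ 43.85 kt.
Cyclone Krosa: ΔP = 106; V ≈ 5.94 × 106^0.629 ≈ 111.61 kt.
Difference ≈ 43.85 − 111.61 = -67.76 → -68 kt.

-68 kt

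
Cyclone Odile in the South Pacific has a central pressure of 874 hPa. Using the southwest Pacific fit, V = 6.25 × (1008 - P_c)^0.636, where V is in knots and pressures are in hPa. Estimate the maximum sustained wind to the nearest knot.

ΔP = 1008 − 874 = 134 hPa.
134^0.636 ≈ 22.534.
V ≈ 6.25 × 22.534 ≈ 140.8 kt.

141 kt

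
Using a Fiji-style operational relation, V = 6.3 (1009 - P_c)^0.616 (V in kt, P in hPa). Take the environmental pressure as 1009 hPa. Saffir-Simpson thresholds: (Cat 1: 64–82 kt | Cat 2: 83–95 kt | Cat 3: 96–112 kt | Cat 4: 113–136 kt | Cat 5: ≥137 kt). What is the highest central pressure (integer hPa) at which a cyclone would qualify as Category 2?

943 hPa

Category 2 begins at V = 83 kt.
Required ΔP = (83/6.3)^(1/0.616) = 13.175^1.623 ≈ 65.73 hPa.
P_c ≤ 1009 − 65.73 = 943.27, so the highest integer P_c is 943 hPa.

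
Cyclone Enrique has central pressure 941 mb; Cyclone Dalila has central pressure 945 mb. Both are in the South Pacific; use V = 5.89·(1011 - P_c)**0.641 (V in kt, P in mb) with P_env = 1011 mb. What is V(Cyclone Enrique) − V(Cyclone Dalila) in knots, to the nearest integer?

Cyclone Enrique: ΔP = 70; V ≈ 5.89 × 70^0.641 ≈ 89.71 kt.
Cyclone Dalila: ΔP = 66; V ≈ 5.89 × 66^0.641 ≈ 86.39 kt.
Difference ≈ 89.71 − 86.39 = 3.32 → 3 kt.

3 kt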